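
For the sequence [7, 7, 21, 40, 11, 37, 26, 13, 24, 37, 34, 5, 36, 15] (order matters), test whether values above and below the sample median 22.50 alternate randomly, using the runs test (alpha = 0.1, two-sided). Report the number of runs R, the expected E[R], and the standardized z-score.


Step 1: Compute median = 22.50; label A = above, B = below.
Labels in order: BBBABAABAAABAB  (n_A = 7, n_B = 7)
Step 2: Count runs R = 9.
Step 3: Under H0 (random ordering), E[R] = 2*n_A*n_B/(n_A+n_B) + 1 = 2*7*7/14 + 1 = 8.0000.
        Var[R] = 2*n_A*n_B*(2*n_A*n_B - n_A - n_B) / ((n_A+n_B)^2 * (n_A+n_B-1)) = 8232/2548 = 3.2308.
        SD[R] = 1.7974.
Step 4: Continuity-corrected z = (R - 0.5 - E[R]) / SD[R] = (9 - 0.5 - 8.0000) / 1.7974 = 0.2782.
Step 5: Two-sided p-value via normal approximation = 2*(1 - Phi(|z|)) = 0.780879.
Step 6: alpha = 0.1. fail to reject H0.

R = 9, z = 0.2782, p = 0.780879, fail to reject H0.


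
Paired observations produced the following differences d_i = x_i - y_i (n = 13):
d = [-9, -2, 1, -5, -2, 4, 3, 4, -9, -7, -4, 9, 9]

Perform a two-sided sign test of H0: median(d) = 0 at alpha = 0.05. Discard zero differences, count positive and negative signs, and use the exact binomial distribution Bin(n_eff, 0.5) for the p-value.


Step 1: Discard zero differences. Original n = 13; n_eff = number of nonzero differences = 13.
Nonzero differences (with sign): -9, -2, +1, -5, -2, +4, +3, +4, -9, -7, -4, +9, +9
Step 2: Count signs: positive = 6, negative = 7.
Step 3: Under H0: P(positive) = 0.5, so the number of positives S ~ Bin(13, 0.5).
Step 4: Two-sided exact p-value = sum of Bin(13,0.5) probabilities at or below the observed probability = 1.000000.
Step 5: alpha = 0.05. fail to reject H0.

n_eff = 13, pos = 6, neg = 7, p = 1.000000, fail to reject H0.


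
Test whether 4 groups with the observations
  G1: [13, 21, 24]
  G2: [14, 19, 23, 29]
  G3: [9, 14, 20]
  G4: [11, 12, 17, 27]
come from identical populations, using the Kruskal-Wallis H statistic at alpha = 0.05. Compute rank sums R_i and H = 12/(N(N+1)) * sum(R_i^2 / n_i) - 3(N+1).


Step 1: Combine all N = 14 observations and assign midranks.
sorted (value, group, rank): (9,G3,1), (11,G4,2), (12,G4,3), (13,G1,4), (14,G2,5.5), (14,G3,5.5), (17,G4,7), (19,G2,8), (20,G3,9), (21,G1,10), (23,G2,11), (24,G1,12), (27,G4,13), (29,G2,14)
Step 2: Sum ranks within each group.
R_1 = 26 (n_1 = 3)
R_2 = 38.5 (n_2 = 4)
R_3 = 15.5 (n_3 = 3)
R_4 = 25 (n_4 = 4)
Step 3: H = 12/(N(N+1)) * sum(R_i^2/n_i) - 3(N+1)
     = 12/(14*15) * (26^2/3 + 38.5^2/4 + 15.5^2/3 + 25^2/4) - 3*15
     = 0.057143 * 832.229 - 45
     = 2.555952.
Step 4: Ties present; correction factor C = 1 - 6/(14^3 - 14) = 0.997802. Corrected H = 2.555952 / 0.997802 = 2.561582.
Step 5: Under H0, H ~ chi^2(3); p-value = 0.464265.
Step 6: alpha = 0.05. fail to reject H0.

H = 2.5616, df = 3, p = 0.464265, fail to reject H0.


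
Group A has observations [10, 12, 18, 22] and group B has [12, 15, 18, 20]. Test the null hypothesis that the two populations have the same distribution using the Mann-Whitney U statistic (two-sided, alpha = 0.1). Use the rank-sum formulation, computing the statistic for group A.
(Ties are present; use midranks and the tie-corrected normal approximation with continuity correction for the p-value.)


Step 1: Combine and sort all 8 observations; assign midranks.
sorted (value, group): (10,X), (12,X), (12,Y), (15,Y), (18,X), (18,Y), (20,Y), (22,X)
ranks: 10->1, 12->2.5, 12->2.5, 15->4, 18->5.5, 18->5.5, 20->7, 22->8
Step 2: Rank sum for X: R1 = 1 + 2.5 + 5.5 + 8 = 17.
Step 3: U_X = R1 - n1(n1+1)/2 = 17 - 4*5/2 = 17 - 10 = 7.
       U_Y = n1*n2 - U_X = 16 - 7 = 9.
Step 4: Ties are present, so use the tie-corrected normal approximation (with continuity correction) for the p-value.
Step 5: p-value = 0.883853; compare to alpha = 0.1. fail to reject H0.

U_X = 7, p = 0.883853, fail to reject H0 at alpha = 0.1.


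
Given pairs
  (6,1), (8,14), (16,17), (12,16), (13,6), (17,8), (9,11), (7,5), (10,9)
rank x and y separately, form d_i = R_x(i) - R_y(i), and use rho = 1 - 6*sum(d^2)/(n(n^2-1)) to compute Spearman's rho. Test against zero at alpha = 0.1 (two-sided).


Step 1: Rank x and y separately (midranks; no ties here).
rank(x): 6->1, 8->3, 16->8, 12->6, 13->7, 17->9, 9->4, 7->2, 10->5
rank(y): 1->1, 14->7, 17->9, 16->8, 6->3, 8->4, 11->6, 5->2, 9->5
Step 2: d_i = R_x(i) - R_y(i); compute d_i^2.
  (1-1)^2=0, (3-7)^2=16, (8-9)^2=1, (6-8)^2=4, (7-3)^2=16, (9-4)^2=25, (4-6)^2=4, (2-2)^2=0, (5-5)^2=0
sum(d^2) = 66.
Step 3: rho = 1 - 6*66 / (9*(9^2 - 1)) = 1 - 396/720 = 0.450000.
Step 4: Under H0, t = rho * sqrt((n-2)/(1-rho^2)) = 1.3332 ~ t(7).
Step 5: Two-sided p-value from the t-distribution with 7 df = 0.224216.
Step 6: alpha = 0.1. fail to reject H0.

rho = 0.4500, p = 0.224216, fail to reject H0 at alpha = 0.1.


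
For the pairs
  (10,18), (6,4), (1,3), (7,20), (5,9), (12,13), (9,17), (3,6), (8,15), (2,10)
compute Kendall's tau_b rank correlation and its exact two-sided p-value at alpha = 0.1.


Step 1: Enumerate the 45 unordered pairs (i,j) with i<j and classify each by sign(x_j-x_i) * sign(y_j-y_i).
  (1,2):dx=-4,dy=-14->C; (1,3):dx=-9,dy=-15->C; (1,4):dx=-3,dy=+2->D; (1,5):dx=-5,dy=-9->C
  (1,6):dx=+2,dy=-5->D; (1,7):dx=-1,dy=-1->C; (1,8):dx=-7,dy=-12->C; (1,9):dx=-2,dy=-3->C
  (1,10):dx=-8,dy=-8->C; (2,3):dx=-5,dy=-1->C; (2,4):dx=+1,dy=+16->C; (2,5):dx=-1,dy=+5->D
  (2,6):dx=+6,dy=+9->C; (2,7):dx=+3,dy=+13->C; (2,8):dx=-3,dy=+2->D; (2,9):dx=+2,dy=+11->C
  (2,10):dx=-4,dy=+6->D; (3,4):dx=+6,dy=+17->C; (3,5):dx=+4,dy=+6->C; (3,6):dx=+11,dy=+10->C
  (3,7):dx=+8,dy=+14->C; (3,8):dx=+2,dy=+3->C; (3,9):dx=+7,dy=+12->C; (3,10):dx=+1,dy=+7->C
  (4,5):dx=-2,dy=-11->C; (4,6):dx=+5,dy=-7->D; (4,7):dx=+2,dy=-3->D; (4,8):dx=-4,dy=-14->C
  (4,9):dx=+1,dy=-5->D; (4,10):dx=-5,dy=-10->C; (5,6):dx=+7,dy=+4->C; (5,7):dx=+4,dy=+8->C
  (5,8):dx=-2,dy=-3->C; (5,9):dx=+3,dy=+6->C; (5,10):dx=-3,dy=+1->D; (6,7):dx=-3,dy=+4->D
  (6,8):dx=-9,dy=-7->C; (6,9):dx=-4,dy=+2->D; (6,10):dx=-10,dy=-3->C; (7,8):dx=-6,dy=-11->C
  (7,9):dx=-1,dy=-2->C; (7,10):dx=-7,dy=-7->C; (8,9):dx=+5,dy=+9->C; (8,10):dx=-1,dy=+4->D
  (9,10):dx=-6,dy=-5->C
Step 2: C = 33, D = 12, total pairs = 45.
Step 3: tau = (C - D)/(n(n-1)/2) = (33 - 12)/45 = 0.466667.
Step 4: Exact two-sided p-value (enumerate n! = 3628800 permutations of y under H0): p = 0.072550.
Step 5: alpha = 0.1. reject H0.

tau_b = 0.4667 (C=33, D=12), p = 0.072550, reject H0.


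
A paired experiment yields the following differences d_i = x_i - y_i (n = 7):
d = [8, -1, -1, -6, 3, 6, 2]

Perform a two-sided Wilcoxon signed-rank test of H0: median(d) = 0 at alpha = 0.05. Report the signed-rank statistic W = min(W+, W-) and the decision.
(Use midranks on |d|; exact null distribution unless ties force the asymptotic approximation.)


Step 1: Drop any zero differences (none here) and take |d_i|.
|d| = [8, 1, 1, 6, 3, 6, 2]
Step 2: Midrank |d_i| (ties get averaged ranks).
ranks: |8|->7, |1|->1.5, |1|->1.5, |6|->5.5, |3|->4, |6|->5.5, |2|->3
Step 3: Attach original signs; sum ranks with positive sign and with negative sign.
W+ = 7 + 4 + 5.5 + 3 = 19.5
W- = 1.5 + 1.5 + 5.5 = 8.5
(Check: W+ + W- = 28 should equal n(n+1)/2 = 28.)
Step 4: Test statistic W = min(W+, W-) = 8.5.
Step 5: Ties in |d|, so use the tie-corrected normal approximation.
        E[W] = n(n+1)/4 = 7*8/4 = 14.
        Tie groups: |d|=1 (t=2), |d|=6 (t=2); sum(t^3 - t) = 12.
        Var[W] = n(n+1)(2n+1)/24 - sum(t^3-t)/48 = 840/24 - 12/48 = 34.75.
        z = (W - E[W]) / sqrt(Var[W]) = (8.5 - 14) / 5.8949 = -0.9330.
        Two-sided p = 2*Phi(z) = 0.350816.
Step 6: alpha = 0.05. fail to reject H0.

W+ = 19.5, W- = 8.5, W = min = 8.5, p = 0.350816, fail to reject H0.


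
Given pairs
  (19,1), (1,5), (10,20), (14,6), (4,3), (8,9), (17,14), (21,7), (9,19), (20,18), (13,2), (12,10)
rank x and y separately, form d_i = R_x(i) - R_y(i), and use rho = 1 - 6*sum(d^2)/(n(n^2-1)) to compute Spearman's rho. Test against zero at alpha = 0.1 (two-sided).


Step 1: Rank x and y separately (midranks; no ties here).
rank(x): 19->10, 1->1, 10->5, 14->8, 4->2, 8->3, 17->9, 21->12, 9->4, 20->11, 13->7, 12->6
rank(y): 1->1, 5->4, 20->12, 6->5, 3->3, 9->7, 14->9, 7->6, 19->11, 18->10, 2->2, 10->8
Step 2: d_i = R_x(i) - R_y(i); compute d_i^2.
  (10-1)^2=81, (1-4)^2=9, (5-12)^2=49, (8-5)^2=9, (2-3)^2=1, (3-7)^2=16, (9-9)^2=0, (12-6)^2=36, (4-11)^2=49, (11-10)^2=1, (7-2)^2=25, (6-8)^2=4
sum(d^2) = 280.
Step 3: rho = 1 - 6*280 / (12*(12^2 - 1)) = 1 - 1680/1716 = 0.020979.
Step 4: Under H0, t = rho * sqrt((n-2)/(1-rho^2)) = 0.0664 ~ t(10).
Step 5: Two-sided p-value from the t-distribution with 10 df = 0.948402.
Step 6: alpha = 0.1. fail to reject H0.

rho = 0.0210, p = 0.948402, fail to reject H0 at alpha = 0.1.


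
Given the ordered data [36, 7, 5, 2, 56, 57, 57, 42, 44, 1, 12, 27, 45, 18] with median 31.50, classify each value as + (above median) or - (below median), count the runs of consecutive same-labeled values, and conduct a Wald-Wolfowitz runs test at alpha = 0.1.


Step 1: Compute median = 31.50; label A = above, B = below.
Labels in order: ABBBAAAAABBBAB  (n_A = 7, n_B = 7)
Step 2: Count runs R = 6.
Step 3: Under H0 (random ordering), E[R] = 2*n_A*n_B/(n_A+n_B) + 1 = 2*7*7/14 + 1 = 8.0000.
        Var[R] = 2*n_A*n_B*(2*n_A*n_B - n_A - n_B) / ((n_A+n_B)^2 * (n_A+n_B-1)) = 8232/2548 = 3.2308.
        SD[R] = 1.7974.
Step 4: Continuity-corrected z = (R + 0.5 - E[R]) / SD[R] = (6 + 0.5 - 8.0000) / 1.7974 = -0.8345.
Step 5: Two-sided p-value via normal approximation = 2*(1 - Phi(|z|)) = 0.403986.
Step 6: alpha = 0.1. fail to reject H0.

R = 6, z = -0.8345, p = 0.403986, fail to reject H0.


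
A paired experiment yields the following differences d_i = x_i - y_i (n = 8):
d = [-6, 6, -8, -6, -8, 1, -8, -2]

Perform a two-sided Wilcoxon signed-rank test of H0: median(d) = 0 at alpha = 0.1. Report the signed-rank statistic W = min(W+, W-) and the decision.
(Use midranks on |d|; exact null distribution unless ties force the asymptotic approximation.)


Step 1: Drop any zero differences (none here) and take |d_i|.
|d| = [6, 6, 8, 6, 8, 1, 8, 2]
Step 2: Midrank |d_i| (ties get averaged ranks).
ranks: |6|->4, |6|->4, |8|->7, |6|->4, |8|->7, |1|->1, |8|->7, |2|->2
Step 3: Attach original signs; sum ranks with positive sign and with negative sign.
W+ = 4 + 1 = 5
W- = 4 + 7 + 4 + 7 + 7 + 2 = 31
(Check: W+ + W- = 36 should equal n(n+1)/2 = 36.)
Step 4: Test statistic W = min(W+, W-) = 5.
Step 5: Ties in |d|, so use the tie-corrected normal approximation.
        E[W] = n(n+1)/4 = 8*9/4 = 18.
        Tie groups: |d|=6 (t=3), |d|=8 (t=3); sum(t^3 - t) = 48.
        Var[W] = n(n+1)(2n+1)/24 - sum(t^3-t)/48 = 1224/24 - 48/48 = 50.
        z = (W - E[W]) / sqrt(Var[W]) = (5 - 18) / 7.0711 = -1.8385.
        Two-sided p = 2*Phi(z) = 0.065992.
Step 6: alpha = 0.1. reject H0.

W+ = 5, W- = 31, W = min = 5, p = 0.065992, reject H0.


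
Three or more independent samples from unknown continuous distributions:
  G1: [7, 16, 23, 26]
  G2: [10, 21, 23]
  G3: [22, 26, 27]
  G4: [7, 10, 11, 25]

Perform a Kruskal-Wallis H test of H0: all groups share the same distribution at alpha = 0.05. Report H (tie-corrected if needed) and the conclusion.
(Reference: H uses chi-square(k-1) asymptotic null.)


Step 1: Combine all N = 14 observations and assign midranks.
sorted (value, group, rank): (7,G1,1.5), (7,G4,1.5), (10,G2,3.5), (10,G4,3.5), (11,G4,5), (16,G1,6), (21,G2,7), (22,G3,8), (23,G1,9.5), (23,G2,9.5), (25,G4,11), (26,G1,12.5), (26,G3,12.5), (27,G3,14)
Step 2: Sum ranks within each group.
R_1 = 29.5 (n_1 = 4)
R_2 = 20 (n_2 = 3)
R_3 = 34.5 (n_3 = 3)
R_4 = 21 (n_4 = 4)
Step 3: H = 12/(N(N+1)) * sum(R_i^2/n_i) - 3(N+1)
     = 12/(14*15) * (29.5^2/4 + 20^2/3 + 34.5^2/3 + 21^2/4) - 3*15
     = 0.057143 * 857.896 - 45
     = 4.022619.
Step 4: Ties present; correction factor C = 1 - 24/(14^3 - 14) = 0.991209. Corrected H = 4.022619 / 0.991209 = 4.058296.
Step 5: Under H0, H ~ chi^2(3); p-value = 0.255238.
Step 6: alpha = 0.05. fail to reject H0.

H = 4.0583, df = 3, p = 0.255238, fail to reject H0.


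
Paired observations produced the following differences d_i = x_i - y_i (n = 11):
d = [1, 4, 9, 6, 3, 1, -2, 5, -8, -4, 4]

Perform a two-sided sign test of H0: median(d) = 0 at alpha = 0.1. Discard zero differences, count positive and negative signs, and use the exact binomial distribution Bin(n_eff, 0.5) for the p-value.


Step 1: Discard zero differences. Original n = 11; n_eff = number of nonzero differences = 11.
Nonzero differences (with sign): +1, +4, +9, +6, +3, +1, -2, +5, -8, -4, +4
Step 2: Count signs: positive = 8, negative = 3.
Step 3: Under H0: P(positive) = 0.5, so the number of positives S ~ Bin(11, 0.5).
Step 4: Two-sided exact p-value = sum of Bin(11,0.5) probabilities at or below the observed probability = 0.226562.
Step 5: alpha = 0.1. fail to reject H0.

n_eff = 11, pos = 8, neg = 3, p = 0.226562, fail to reject H0.


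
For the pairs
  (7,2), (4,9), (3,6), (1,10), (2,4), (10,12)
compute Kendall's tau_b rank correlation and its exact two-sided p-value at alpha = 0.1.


Step 1: Enumerate the 15 unordered pairs (i,j) with i<j and classify each by sign(x_j-x_i) * sign(y_j-y_i).
  (1,2):dx=-3,dy=+7->D; (1,3):dx=-4,dy=+4->D; (1,4):dx=-6,dy=+8->D; (1,5):dx=-5,dy=+2->D
  (1,6):dx=+3,dy=+10->C; (2,3):dx=-1,dy=-3->C; (2,4):dx=-3,dy=+1->D; (2,5):dx=-2,dy=-5->C
  (2,6):dx=+6,dy=+3->C; (3,4):dx=-2,dy=+4->D; (3,5):dx=-1,dy=-2->C; (3,6):dx=+7,dy=+6->C
  (4,5):dx=+1,dy=-6->D; (4,6):dx=+9,dy=+2->C; (5,6):dx=+8,dy=+8->C
Step 2: C = 8, D = 7, total pairs = 15.
Step 3: tau = (C - D)/(n(n-1)/2) = (8 - 7)/15 = 0.066667.
Step 4: Exact two-sided p-value (enumerate n! = 720 permutations of y under H0): p = 1.000000.
Step 5: alpha = 0.1. fail to reject H0.

tau_b = 0.0667 (C=8, D=7), p = 1.000000, fail to reject H0.


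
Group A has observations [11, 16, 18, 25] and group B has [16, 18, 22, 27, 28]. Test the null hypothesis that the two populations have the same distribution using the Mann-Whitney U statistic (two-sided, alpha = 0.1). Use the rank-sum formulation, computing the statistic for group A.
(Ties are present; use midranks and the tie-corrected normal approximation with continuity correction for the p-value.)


Step 1: Combine and sort all 9 observations; assign midranks.
sorted (value, group): (11,X), (16,X), (16,Y), (18,X), (18,Y), (22,Y), (25,X), (27,Y), (28,Y)
ranks: 11->1, 16->2.5, 16->2.5, 18->4.5, 18->4.5, 22->6, 25->7, 27->8, 28->9
Step 2: Rank sum for X: R1 = 1 + 2.5 + 4.5 + 7 = 15.
Step 3: U_X = R1 - n1(n1+1)/2 = 15 - 4*5/2 = 15 - 10 = 5.
       U_Y = n1*n2 - U_X = 20 - 5 = 15.
Step 4: Ties are present, so use the tie-corrected normal approximation (with continuity correction) for the p-value.
Step 5: p-value = 0.266322; compare to alpha = 0.1. fail to reject H0.

U_X = 5, p = 0.266322, fail to reject H0 at alpha = 0.1.


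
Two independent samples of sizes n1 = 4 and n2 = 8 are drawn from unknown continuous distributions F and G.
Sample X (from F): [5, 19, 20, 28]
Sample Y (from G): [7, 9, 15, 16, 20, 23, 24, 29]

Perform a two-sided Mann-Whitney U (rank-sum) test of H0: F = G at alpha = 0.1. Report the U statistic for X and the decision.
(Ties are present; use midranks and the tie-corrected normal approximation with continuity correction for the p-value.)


Step 1: Combine and sort all 12 observations; assign midranks.
sorted (value, group): (5,X), (7,Y), (9,Y), (15,Y), (16,Y), (19,X), (20,X), (20,Y), (23,Y), (24,Y), (28,X), (29,Y)
ranks: 5->1, 7->2, 9->3, 15->4, 16->5, 19->6, 20->7.5, 20->7.5, 23->9, 24->10, 28->11, 29->12
Step 2: Rank sum for X: R1 = 1 + 6 + 7.5 + 11 = 25.5.
Step 3: U_X = R1 - n1(n1+1)/2 = 25.5 - 4*5/2 = 25.5 - 10 = 15.5.
       U_Y = n1*n2 - U_X = 32 - 15.5 = 16.5.
Step 4: Ties are present, so use the tie-corrected normal approximation (with continuity correction) for the p-value.
Step 5: p-value = 1.000000; compare to alpha = 0.1. fail to reject H0.

U_X = 15.5, p = 1.000000, fail to reject H0 at alpha = 0.1.


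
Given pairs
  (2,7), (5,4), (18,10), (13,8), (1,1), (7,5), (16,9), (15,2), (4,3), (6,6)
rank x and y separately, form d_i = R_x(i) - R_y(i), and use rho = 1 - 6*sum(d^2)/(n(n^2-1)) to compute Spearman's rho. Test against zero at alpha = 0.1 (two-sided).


Step 1: Rank x and y separately (midranks; no ties here).
rank(x): 2->2, 5->4, 18->10, 13->7, 1->1, 7->6, 16->9, 15->8, 4->3, 6->5
rank(y): 7->7, 4->4, 10->10, 8->8, 1->1, 5->5, 9->9, 2->2, 3->3, 6->6
Step 2: d_i = R_x(i) - R_y(i); compute d_i^2.
  (2-7)^2=25, (4-4)^2=0, (10-10)^2=0, (7-8)^2=1, (1-1)^2=0, (6-5)^2=1, (9-9)^2=0, (8-2)^2=36, (3-3)^2=0, (5-6)^2=1
sum(d^2) = 64.
Step 3: rho = 1 - 6*64 / (10*(10^2 - 1)) = 1 - 384/990 = 0.612121.
Step 4: Under H0, t = rho * sqrt((n-2)/(1-rho^2)) = 2.1895 ~ t(8).
Step 5: Two-sided p-value from the t-distribution with 8 df = 0.059972.
Step 6: alpha = 0.1. reject H0.

rho = 0.6121, p = 0.059972, reject H0 at alpha = 0.1.


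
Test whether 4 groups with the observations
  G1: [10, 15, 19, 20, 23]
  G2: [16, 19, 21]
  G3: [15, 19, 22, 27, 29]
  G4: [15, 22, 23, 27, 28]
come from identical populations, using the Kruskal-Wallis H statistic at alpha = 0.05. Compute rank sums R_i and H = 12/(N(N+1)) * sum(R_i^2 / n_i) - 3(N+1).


Step 1: Combine all N = 18 observations and assign midranks.
sorted (value, group, rank): (10,G1,1), (15,G1,3), (15,G3,3), (15,G4,3), (16,G2,5), (19,G1,7), (19,G2,7), (19,G3,7), (20,G1,9), (21,G2,10), (22,G3,11.5), (22,G4,11.5), (23,G1,13.5), (23,G4,13.5), (27,G3,15.5), (27,G4,15.5), (28,G4,17), (29,G3,18)
Step 2: Sum ranks within each group.
R_1 = 33.5 (n_1 = 5)
R_2 = 22 (n_2 = 3)
R_3 = 55 (n_3 = 5)
R_4 = 60.5 (n_4 = 5)
Step 3: H = 12/(N(N+1)) * sum(R_i^2/n_i) - 3(N+1)
     = 12/(18*19) * (33.5^2/5 + 22^2/3 + 55^2/5 + 60.5^2/5) - 3*19
     = 0.035088 * 1722.83 - 57
     = 3.450292.
Step 4: Ties present; correction factor C = 1 - 66/(18^3 - 18) = 0.988648. Corrected H = 3.450292 / 0.988648 = 3.489910.
Step 5: Under H0, H ~ chi^2(3); p-value = 0.322073.
Step 6: alpha = 0.05. fail to reject H0.

H = 3.4899, df = 3, p = 0.322073, fail to reject H0.


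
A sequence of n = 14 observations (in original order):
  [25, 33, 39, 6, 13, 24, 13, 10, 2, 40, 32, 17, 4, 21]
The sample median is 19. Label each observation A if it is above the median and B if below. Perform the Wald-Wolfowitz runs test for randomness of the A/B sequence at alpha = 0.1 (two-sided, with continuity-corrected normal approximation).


Step 1: Compute median = 19; label A = above, B = below.
Labels in order: AAABBABBBAABBA  (n_A = 7, n_B = 7)
Step 2: Count runs R = 7.
Step 3: Under H0 (random ordering), E[R] = 2*n_A*n_B/(n_A+n_B) + 1 = 2*7*7/14 + 1 = 8.0000.
        Var[R] = 2*n_A*n_B*(2*n_A*n_B - n_A - n_B) / ((n_A+n_B)^2 * (n_A+n_B-1)) = 8232/2548 = 3.2308.
        SD[R] = 1.7974.
Step 4: Continuity-corrected z = (R + 0.5 - E[R]) / SD[R] = (7 + 0.5 - 8.0000) / 1.7974 = -0.2782.
Step 5: Two-sided p-value via normal approximation = 2*(1 - Phi(|z|)) = 0.780879.
Step 6: alpha = 0.1. fail to reject H0.

R = 7, z = -0.2782, p = 0.780879, fail to reject H0.


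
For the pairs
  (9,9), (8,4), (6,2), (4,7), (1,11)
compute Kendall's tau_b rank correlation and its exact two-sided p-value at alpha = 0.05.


Step 1: Enumerate the 10 unordered pairs (i,j) with i<j and classify each by sign(x_j-x_i) * sign(y_j-y_i).
  (1,2):dx=-1,dy=-5->C; (1,3):dx=-3,dy=-7->C; (1,4):dx=-5,dy=-2->C; (1,5):dx=-8,dy=+2->D
  (2,3):dx=-2,dy=-2->C; (2,4):dx=-4,dy=+3->D; (2,5):dx=-7,dy=+7->D; (3,4):dx=-2,dy=+5->D
  (3,5):dx=-5,dy=+9->D; (4,5):dx=-3,dy=+4->D
Step 2: C = 4, D = 6, total pairs = 10.
Step 3: tau = (C - D)/(n(n-1)/2) = (4 - 6)/10 = -0.200000.
Step 4: Exact two-sided p-value (enumerate n! = 120 permutations of y under H0): p = 0.816667.
Step 5: alpha = 0.05. fail to reject H0.

tau_b = -0.2000 (C=4, D=6), p = 0.816667, fail to reject H0.


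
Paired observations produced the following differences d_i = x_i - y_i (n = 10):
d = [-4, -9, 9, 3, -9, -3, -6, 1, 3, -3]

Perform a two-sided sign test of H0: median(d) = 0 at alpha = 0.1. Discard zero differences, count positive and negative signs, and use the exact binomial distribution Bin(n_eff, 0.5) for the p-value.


Step 1: Discard zero differences. Original n = 10; n_eff = number of nonzero differences = 10.
Nonzero differences (with sign): -4, -9, +9, +3, -9, -3, -6, +1, +3, -3
Step 2: Count signs: positive = 4, negative = 6.
Step 3: Under H0: P(positive) = 0.5, so the number of positives S ~ Bin(10, 0.5).
Step 4: Two-sided exact p-value = sum of Bin(10,0.5) probabilities at or below the observed probability = 0.753906.
Step 5: alpha = 0.1. fail to reject H0.

n_eff = 10, pos = 4, neg = 6, p = 0.753906, fail to reject H0.


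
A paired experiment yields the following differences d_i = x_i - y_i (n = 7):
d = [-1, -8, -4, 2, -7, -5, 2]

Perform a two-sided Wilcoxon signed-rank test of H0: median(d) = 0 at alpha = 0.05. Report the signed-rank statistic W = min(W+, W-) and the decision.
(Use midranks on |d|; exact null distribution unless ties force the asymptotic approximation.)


Step 1: Drop any zero differences (none here) and take |d_i|.
|d| = [1, 8, 4, 2, 7, 5, 2]
Step 2: Midrank |d_i| (ties get averaged ranks).
ranks: |1|->1, |8|->7, |4|->4, |2|->2.5, |7|->6, |5|->5, |2|->2.5
Step 3: Attach original signs; sum ranks with positive sign and with negative sign.
W+ = 2.5 + 2.5 = 5
W- = 1 + 7 + 4 + 6 + 5 = 23
(Check: W+ + W- = 28 should equal n(n+1)/2 = 28.)
Step 4: Test statistic W = min(W+, W-) = 5.
Step 5: Ties in |d|, so use the tie-corrected normal approximation.
        E[W] = n(n+1)/4 = 7*8/4 = 14.
        Tie groups: |d|=2 (t=2); sum(t^3 - t) = 6.
        Var[W] = n(n+1)(2n+1)/24 - sum(t^3-t)/48 = 840/24 - 6/48 = 34.875.
        z = (W - E[W]) / sqrt(Var[W]) = (5 - 14) / 5.9055 = -1.5240.
        Two-sided p = 2*Phi(z) = 0.127508.
Step 6: alpha = 0.05. fail to reject H0.

W+ = 5, W- = 23, W = min = 5, p = 0.127508, fail to reject H0.


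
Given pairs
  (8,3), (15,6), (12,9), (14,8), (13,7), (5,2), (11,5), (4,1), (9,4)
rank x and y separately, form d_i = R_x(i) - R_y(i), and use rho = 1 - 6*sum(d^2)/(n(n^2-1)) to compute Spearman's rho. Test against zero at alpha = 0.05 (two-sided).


Step 1: Rank x and y separately (midranks; no ties here).
rank(x): 8->3, 15->9, 12->6, 14->8, 13->7, 5->2, 11->5, 4->1, 9->4
rank(y): 3->3, 6->6, 9->9, 8->8, 7->7, 2->2, 5->5, 1->1, 4->4
Step 2: d_i = R_x(i) - R_y(i); compute d_i^2.
  (3-3)^2=0, (9-6)^2=9, (6-9)^2=9, (8-8)^2=0, (7-7)^2=0, (2-2)^2=0, (5-5)^2=0, (1-1)^2=0, (4-4)^2=0
sum(d^2) = 18.
Step 3: rho = 1 - 6*18 / (9*(9^2 - 1)) = 1 - 108/720 = 0.850000.
Step 4: Under H0, t = rho * sqrt((n-2)/(1-rho^2)) = 4.2691 ~ t(7).
Step 5: Two-sided p-value from the t-distribution with 7 df = 0.003705.
Step 6: alpha = 0.05. reject H0.

rho = 0.8500, p = 0.003705, reject H0 at alpha = 0.05.


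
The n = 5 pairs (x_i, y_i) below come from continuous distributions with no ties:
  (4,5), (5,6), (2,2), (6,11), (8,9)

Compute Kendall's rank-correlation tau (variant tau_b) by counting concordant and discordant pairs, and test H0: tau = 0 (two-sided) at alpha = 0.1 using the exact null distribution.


Step 1: Enumerate the 10 unordered pairs (i,j) with i<j and classify each by sign(x_j-x_i) * sign(y_j-y_i).
  (1,2):dx=+1,dy=+1->C; (1,3):dx=-2,dy=-3->C; (1,4):dx=+2,dy=+6->C; (1,5):dx=+4,dy=+4->C
  (2,3):dx=-3,dy=-4->C; (2,4):dx=+1,dy=+5->C; (2,5):dx=+3,dy=+3->C; (3,4):dx=+4,dy=+9->C
  (3,5):dx=+6,dy=+7->C; (4,5):dx=+2,dy=-2->D
Step 2: C = 9, D = 1, total pairs = 10.
Step 3: tau = (C - D)/(n(n-1)/2) = (9 - 1)/10 = 0.800000.
Step 4: Exact two-sided p-value (enumerate n! = 120 permutations of y under H0): p = 0.083333.
Step 5: alpha = 0.1. reject H0.

tau_b = 0.8000 (C=9, D=1), p = 0.083333, reject H0.


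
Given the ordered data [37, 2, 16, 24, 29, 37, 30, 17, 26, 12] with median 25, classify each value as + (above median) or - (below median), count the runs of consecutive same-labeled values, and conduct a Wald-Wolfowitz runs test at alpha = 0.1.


Step 1: Compute median = 25; label A = above, B = below.
Labels in order: ABBBAAABAB  (n_A = 5, n_B = 5)
Step 2: Count runs R = 6.
Step 3: Under H0 (random ordering), E[R] = 2*n_A*n_B/(n_A+n_B) + 1 = 2*5*5/10 + 1 = 6.0000.
        Var[R] = 2*n_A*n_B*(2*n_A*n_B - n_A - n_B) / ((n_A+n_B)^2 * (n_A+n_B-1)) = 2000/900 = 2.2222.
        SD[R] = 1.4907.
Step 4: R = E[R], so z = 0 with no continuity correction.
Step 5: Two-sided p-value via normal approximation = 2*(1 - Phi(|z|)) = 1.000000.
Step 6: alpha = 0.1. fail to reject H0.

R = 6, z = 0.0000, p = 1.000000, fail to reject H0.


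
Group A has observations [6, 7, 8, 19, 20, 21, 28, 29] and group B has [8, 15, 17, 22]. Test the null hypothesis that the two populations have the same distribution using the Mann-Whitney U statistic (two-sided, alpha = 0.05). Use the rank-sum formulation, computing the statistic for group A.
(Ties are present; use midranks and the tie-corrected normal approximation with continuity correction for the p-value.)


Step 1: Combine and sort all 12 observations; assign midranks.
sorted (value, group): (6,X), (7,X), (8,X), (8,Y), (15,Y), (17,Y), (19,X), (20,X), (21,X), (22,Y), (28,X), (29,X)
ranks: 6->1, 7->2, 8->3.5, 8->3.5, 15->5, 17->6, 19->7, 20->8, 21->9, 22->10, 28->11, 29->12
Step 2: Rank sum for X: R1 = 1 + 2 + 3.5 + 7 + 8 + 9 + 11 + 12 = 53.5.
Step 3: U_X = R1 - n1(n1+1)/2 = 53.5 - 8*9/2 = 53.5 - 36 = 17.5.
       U_Y = n1*n2 - U_X = 32 - 17.5 = 14.5.
Step 4: Ties are present, so use the tie-corrected normal approximation (with continuity correction) for the p-value.
Step 5: p-value = 0.864901; compare to alpha = 0.05. fail to reject H0.

U_X = 17.5, p = 0.864901, fail to reject H0 at alpha = 0.05.


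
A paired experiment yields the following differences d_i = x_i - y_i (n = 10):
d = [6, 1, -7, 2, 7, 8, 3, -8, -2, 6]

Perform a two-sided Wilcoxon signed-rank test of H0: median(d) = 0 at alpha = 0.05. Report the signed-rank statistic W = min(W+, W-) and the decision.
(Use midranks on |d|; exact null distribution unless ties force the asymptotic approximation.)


Step 1: Drop any zero differences (none here) and take |d_i|.
|d| = [6, 1, 7, 2, 7, 8, 3, 8, 2, 6]
Step 2: Midrank |d_i| (ties get averaged ranks).
ranks: |6|->5.5, |1|->1, |7|->7.5, |2|->2.5, |7|->7.5, |8|->9.5, |3|->4, |8|->9.5, |2|->2.5, |6|->5.5
Step 3: Attach original signs; sum ranks with positive sign and with negative sign.
W+ = 5.5 + 1 + 2.5 + 7.5 + 9.5 + 4 + 5.5 = 35.5
W- = 7.5 + 9.5 + 2.5 = 19.5
(Check: W+ + W- = 55 should equal n(n+1)/2 = 55.)
Step 4: Test statistic W = min(W+, W-) = 19.5.
Step 5: Ties in |d|, so use the tie-corrected normal approximation.
        E[W] = n(n+1)/4 = 10*11/4 = 27.5.
        Tie groups: |d|=2 (t=2), |d|=6 (t=2), |d|=7 (t=2), |d|=8 (t=2); sum(t^3 - t) = 24.
        Var[W] = n(n+1)(2n+1)/24 - sum(t^3-t)/48 = 2310/24 - 24/48 = 95.75.
        z = (W - E[W]) / sqrt(Var[W]) = (19.5 - 27.5) / 9.7852 = -0.8176.
        Two-sided p = 2*Phi(z) = 0.413607.
Step 6: alpha = 0.05. fail to reject H0.

W+ = 35.5, W- = 19.5, W = min = 19.5, p = 0.413607, fail to reject H0.


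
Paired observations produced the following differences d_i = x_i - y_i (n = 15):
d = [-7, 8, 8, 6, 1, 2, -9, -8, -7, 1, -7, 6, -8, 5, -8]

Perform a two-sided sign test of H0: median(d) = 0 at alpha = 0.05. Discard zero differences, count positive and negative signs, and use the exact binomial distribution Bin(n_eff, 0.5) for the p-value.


Step 1: Discard zero differences. Original n = 15; n_eff = number of nonzero differences = 15.
Nonzero differences (with sign): -7, +8, +8, +6, +1, +2, -9, -8, -7, +1, -7, +6, -8, +5, -8
Step 2: Count signs: positive = 8, negative = 7.
Step 3: Under H0: P(positive) = 0.5, so the number of positives S ~ Bin(15, 0.5).
Step 4: Two-sided exact p-value = sum of Bin(15,0.5) probabilities at or below the observed probability = 1.000000.
Step 5: alpha = 0.05. fail to reject H0.

n_eff = 15, pos = 8, neg = 7, p = 1.000000, fail to reject H0.


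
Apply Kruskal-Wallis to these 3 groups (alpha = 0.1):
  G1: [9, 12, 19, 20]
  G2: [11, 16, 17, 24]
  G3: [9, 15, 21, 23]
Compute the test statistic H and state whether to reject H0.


Step 1: Combine all N = 12 observations and assign midranks.
sorted (value, group, rank): (9,G1,1.5), (9,G3,1.5), (11,G2,3), (12,G1,4), (15,G3,5), (16,G2,6), (17,G2,7), (19,G1,8), (20,G1,9), (21,G3,10), (23,G3,11), (24,G2,12)
Step 2: Sum ranks within each group.
R_1 = 22.5 (n_1 = 4)
R_2 = 28 (n_2 = 4)
R_3 = 27.5 (n_3 = 4)
Step 3: H = 12/(N(N+1)) * sum(R_i^2/n_i) - 3(N+1)
     = 12/(12*13) * (22.5^2/4 + 28^2/4 + 27.5^2/4) - 3*13
     = 0.076923 * 511.625 - 39
     = 0.355769.
Step 4: Ties present; correction factor C = 1 - 6/(12^3 - 12) = 0.996503. Corrected H = 0.355769 / 0.996503 = 0.357018.
Step 5: Under H0, H ~ chi^2(2); p-value = 0.836517.
Step 6: alpha = 0.1. fail to reject H0.

H = 0.3570, df = 2, p = 0.836517, fail to reject H0.


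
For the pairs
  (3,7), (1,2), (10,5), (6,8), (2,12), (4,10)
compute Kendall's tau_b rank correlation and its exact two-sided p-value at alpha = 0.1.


Step 1: Enumerate the 15 unordered pairs (i,j) with i<j and classify each by sign(x_j-x_i) * sign(y_j-y_i).
  (1,2):dx=-2,dy=-5->C; (1,3):dx=+7,dy=-2->D; (1,4):dx=+3,dy=+1->C; (1,5):dx=-1,dy=+5->D
  (1,6):dx=+1,dy=+3->C; (2,3):dx=+9,dy=+3->C; (2,4):dx=+5,dy=+6->C; (2,5):dx=+1,dy=+10->C
  (2,6):dx=+3,dy=+8->C; (3,4):dx=-4,dy=+3->D; (3,5):dx=-8,dy=+7->D; (3,6):dx=-6,dy=+5->D
  (4,5):dx=-4,dy=+4->D; (4,6):dx=-2,dy=+2->D; (5,6):dx=+2,dy=-2->D
Step 2: C = 7, D = 8, total pairs = 15.
Step 3: tau = (C - D)/(n(n-1)/2) = (7 - 8)/15 = -0.066667.
Step 4: Exact two-sided p-value (enumerate n! = 720 permutations of y under H0): p = 1.000000.
Step 5: alpha = 0.1. fail to reject H0.

tau_b = -0.0667 (C=7, D=8), p = 1.000000, fail to reject H0.


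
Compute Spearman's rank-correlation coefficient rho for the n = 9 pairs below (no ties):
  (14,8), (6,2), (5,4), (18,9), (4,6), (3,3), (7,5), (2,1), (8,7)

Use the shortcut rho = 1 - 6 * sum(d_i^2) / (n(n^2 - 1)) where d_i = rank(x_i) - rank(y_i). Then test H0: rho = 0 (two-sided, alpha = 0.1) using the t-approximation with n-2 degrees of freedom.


Step 1: Rank x and y separately (midranks; no ties here).
rank(x): 14->8, 6->5, 5->4, 18->9, 4->3, 3->2, 7->6, 2->1, 8->7
rank(y): 8->8, 2->2, 4->4, 9->9, 6->6, 3->3, 5->5, 1->1, 7->7
Step 2: d_i = R_x(i) - R_y(i); compute d_i^2.
  (8-8)^2=0, (5-2)^2=9, (4-4)^2=0, (9-9)^2=0, (3-6)^2=9, (2-3)^2=1, (6-5)^2=1, (1-1)^2=0, (7-7)^2=0
sum(d^2) = 20.
Step 3: rho = 1 - 6*20 / (9*(9^2 - 1)) = 1 - 120/720 = 0.833333.
Step 4: Under H0, t = rho * sqrt((n-2)/(1-rho^2)) = 3.9886 ~ t(7).
Step 5: Two-sided p-value from the t-distribution with 7 df = 0.005266.
Step 6: alpha = 0.1. reject H0.

rho = 0.8333, p = 0.005266, reject H0 at alpha = 0.1.


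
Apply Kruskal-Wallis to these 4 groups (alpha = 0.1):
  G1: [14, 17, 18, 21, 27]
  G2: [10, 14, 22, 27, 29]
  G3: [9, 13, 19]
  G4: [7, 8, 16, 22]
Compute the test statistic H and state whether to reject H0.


Step 1: Combine all N = 17 observations and assign midranks.
sorted (value, group, rank): (7,G4,1), (8,G4,2), (9,G3,3), (10,G2,4), (13,G3,5), (14,G1,6.5), (14,G2,6.5), (16,G4,8), (17,G1,9), (18,G1,10), (19,G3,11), (21,G1,12), (22,G2,13.5), (22,G4,13.5), (27,G1,15.5), (27,G2,15.5), (29,G2,17)
Step 2: Sum ranks within each group.
R_1 = 53 (n_1 = 5)
R_2 = 56.5 (n_2 = 5)
R_3 = 19 (n_3 = 3)
R_4 = 24.5 (n_4 = 4)
Step 3: H = 12/(N(N+1)) * sum(R_i^2/n_i) - 3(N+1)
     = 12/(17*18) * (53^2/5 + 56.5^2/5 + 19^2/3 + 24.5^2/4) - 3*18
     = 0.039216 * 1470.65 - 54
     = 3.672386.
Step 4: Ties present; correction factor C = 1 - 18/(17^3 - 17) = 0.996324. Corrected H = 3.672386 / 0.996324 = 3.685937.
Step 5: Under H0, H ~ chi^2(3); p-value = 0.297435.
Step 6: alpha = 0.1. fail to reject H0.

H = 3.6859, df = 3, p = 0.297435, fail to reject H0.


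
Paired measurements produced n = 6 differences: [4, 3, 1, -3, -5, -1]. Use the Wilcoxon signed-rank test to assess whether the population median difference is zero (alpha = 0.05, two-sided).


Step 1: Drop any zero differences (none here) and take |d_i|.
|d| = [4, 3, 1, 3, 5, 1]
Step 2: Midrank |d_i| (ties get averaged ranks).
ranks: |4|->5, |3|->3.5, |1|->1.5, |3|->3.5, |5|->6, |1|->1.5
Step 3: Attach original signs; sum ranks with positive sign and with negative sign.
W+ = 5 + 3.5 + 1.5 = 10
W- = 3.5 + 6 + 1.5 = 11
(Check: W+ + W- = 21 should equal n(n+1)/2 = 21.)
Step 4: Test statistic W = min(W+, W-) = 10.
Step 5: Ties in |d|, so use the tie-corrected normal approximation.
        E[W] = n(n+1)/4 = 6*7/4 = 10.5.
        Tie groups: |d|=1 (t=2), |d|=3 (t=2); sum(t^3 - t) = 12.
        Var[W] = n(n+1)(2n+1)/24 - sum(t^3-t)/48 = 546/24 - 12/48 = 22.5.
        z = (W - E[W]) / sqrt(Var[W]) = (10 - 10.5) / 4.7434 = -0.1054.
        Two-sided p = 2*Phi(z) = 0.916051.
Step 6: alpha = 0.05. fail to reject H0.

W+ = 10, W- = 11, W = min = 10, p = 0.916051, fail to reject H0.


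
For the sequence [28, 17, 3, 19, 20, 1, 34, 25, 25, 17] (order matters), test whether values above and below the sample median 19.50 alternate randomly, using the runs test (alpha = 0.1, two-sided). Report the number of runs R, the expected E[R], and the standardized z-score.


Step 1: Compute median = 19.50; label A = above, B = below.
Labels in order: ABBBABAAAB  (n_A = 5, n_B = 5)
Step 2: Count runs R = 6.
Step 3: Under H0 (random ordering), E[R] = 2*n_A*n_B/(n_A+n_B) + 1 = 2*5*5/10 + 1 = 6.0000.
        Var[R] = 2*n_A*n_B*(2*n_A*n_B - n_A - n_B) / ((n_A+n_B)^2 * (n_A+n_B-1)) = 2000/900 = 2.2222.
        SD[R] = 1.4907.
Step 4: R = E[R], so z = 0 with no continuity correction.
Step 5: Two-sided p-value via normal approximation = 2*(1 - Phi(|z|)) = 1.000000.
Step 6: alpha = 0.1. fail to reject H0.

R = 6, z = 0.0000, p = 1.000000, fail to reject H0.


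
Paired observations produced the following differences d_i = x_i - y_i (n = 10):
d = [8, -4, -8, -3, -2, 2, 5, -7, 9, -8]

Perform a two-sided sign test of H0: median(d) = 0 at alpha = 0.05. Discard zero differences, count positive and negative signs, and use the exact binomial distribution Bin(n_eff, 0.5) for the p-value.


Step 1: Discard zero differences. Original n = 10; n_eff = number of nonzero differences = 10.
Nonzero differences (with sign): +8, -4, -8, -3, -2, +2, +5, -7, +9, -8
Step 2: Count signs: positive = 4, negative = 6.
Step 3: Under H0: P(positive) = 0.5, so the number of positives S ~ Bin(10, 0.5).
Step 4: Two-sided exact p-value = sum of Bin(10,0.5) probabilities at or below the observed probability = 0.753906.
Step 5: alpha = 0.05. fail to reject H0.

n_eff = 10, pos = 4, neg = 6, p = 0.753906, fail to reject H0.


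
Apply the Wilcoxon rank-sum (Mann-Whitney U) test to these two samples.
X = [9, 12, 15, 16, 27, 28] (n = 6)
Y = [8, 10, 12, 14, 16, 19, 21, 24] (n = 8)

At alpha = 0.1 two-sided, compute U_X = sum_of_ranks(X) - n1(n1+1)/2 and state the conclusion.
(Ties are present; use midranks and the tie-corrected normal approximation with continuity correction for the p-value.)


Step 1: Combine and sort all 14 observations; assign midranks.
sorted (value, group): (8,Y), (9,X), (10,Y), (12,X), (12,Y), (14,Y), (15,X), (16,X), (16,Y), (19,Y), (21,Y), (24,Y), (27,X), (28,X)
ranks: 8->1, 9->2, 10->3, 12->4.5, 12->4.5, 14->6, 15->7, 16->8.5, 16->8.5, 19->10, 21->11, 24->12, 27->13, 28->14
Step 2: Rank sum for X: R1 = 2 + 4.5 + 7 + 8.5 + 13 + 14 = 49.
Step 3: U_X = R1 - n1(n1+1)/2 = 49 - 6*7/2 = 49 - 21 = 28.
       U_Y = n1*n2 - U_X = 48 - 28 = 20.
Step 4: Ties are present, so use the tie-corrected normal approximation (with continuity correction) for the p-value.
Step 5: p-value = 0.650661; compare to alpha = 0.1. fail to reject H0.

U_X = 28, p = 0.650661, fail to reject H0 at alpha = 0.1.


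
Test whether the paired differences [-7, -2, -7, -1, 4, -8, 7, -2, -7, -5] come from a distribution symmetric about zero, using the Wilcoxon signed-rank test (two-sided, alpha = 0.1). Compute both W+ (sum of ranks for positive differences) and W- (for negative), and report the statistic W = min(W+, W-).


Step 1: Drop any zero differences (none here) and take |d_i|.
|d| = [7, 2, 7, 1, 4, 8, 7, 2, 7, 5]
Step 2: Midrank |d_i| (ties get averaged ranks).
ranks: |7|->7.5, |2|->2.5, |7|->7.5, |1|->1, |4|->4, |8|->10, |7|->7.5, |2|->2.5, |7|->7.5, |5|->5
Step 3: Attach original signs; sum ranks with positive sign and with negative sign.
W+ = 4 + 7.5 = 11.5
W- = 7.5 + 2.5 + 7.5 + 1 + 10 + 2.5 + 7.5 + 5 = 43.5
(Check: W+ + W- = 55 should equal n(n+1)/2 = 55.)
Step 4: Test statistic W = min(W+, W-) = 11.5.
Step 5: Ties in |d|, so use the tie-corrected normal approximation.
        E[W] = n(n+1)/4 = 10*11/4 = 27.5.
        Tie groups: |d|=2 (t=2), |d|=7 (t=4); sum(t^3 - t) = 66.
        Var[W] = n(n+1)(2n+1)/24 - sum(t^3-t)/48 = 2310/24 - 66/48 = 94.875.
        z = (W - E[W]) / sqrt(Var[W]) = (11.5 - 27.5) / 9.7404 = -1.6426.
        Two-sided p = 2*Phi(z) = 0.100456.
Step 6: alpha = 0.1. fail to reject H0.

W+ = 11.5, W- = 43.5, W = min = 11.5, p = 0.100456, fail to reject H0.


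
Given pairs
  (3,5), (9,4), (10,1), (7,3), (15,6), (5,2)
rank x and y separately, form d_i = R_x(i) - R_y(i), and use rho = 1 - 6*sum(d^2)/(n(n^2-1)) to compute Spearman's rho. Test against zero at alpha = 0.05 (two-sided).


Step 1: Rank x and y separately (midranks; no ties here).
rank(x): 3->1, 9->4, 10->5, 7->3, 15->6, 5->2
rank(y): 5->5, 4->4, 1->1, 3->3, 6->6, 2->2
Step 2: d_i = R_x(i) - R_y(i); compute d_i^2.
  (1-5)^2=16, (4-4)^2=0, (5-1)^2=16, (3-3)^2=0, (6-6)^2=0, (2-2)^2=0
sum(d^2) = 32.
Step 3: rho = 1 - 6*32 / (6*(6^2 - 1)) = 1 - 192/210 = 0.085714.
Step 4: Under H0, t = rho * sqrt((n-2)/(1-rho^2)) = 0.1721 ~ t(4).
Step 5: Two-sided p-value from the t-distribution with 4 df = 0.871743.
Step 6: alpha = 0.05. fail to reject H0.

rho = 0.0857, p = 0.871743, fail to reject H0 at alpha = 0.05.


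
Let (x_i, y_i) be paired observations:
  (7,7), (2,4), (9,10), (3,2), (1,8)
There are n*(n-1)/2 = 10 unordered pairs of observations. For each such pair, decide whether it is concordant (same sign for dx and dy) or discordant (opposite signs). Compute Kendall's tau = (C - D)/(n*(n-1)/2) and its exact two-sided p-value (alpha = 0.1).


Step 1: Enumerate the 10 unordered pairs (i,j) with i<j and classify each by sign(x_j-x_i) * sign(y_j-y_i).
  (1,2):dx=-5,dy=-3->C; (1,3):dx=+2,dy=+3->C; (1,4):dx=-4,dy=-5->C; (1,5):dx=-6,dy=+1->D
  (2,3):dx=+7,dy=+6->C; (2,4):dx=+1,dy=-2->D; (2,5):dx=-1,dy=+4->D; (3,4):dx=-6,dy=-8->C
  (3,5):dx=-8,dy=-2->C; (4,5):dx=-2,dy=+6->D
Step 2: C = 6, D = 4, total pairs = 10.
Step 3: tau = (C - D)/(n(n-1)/2) = (6 - 4)/10 = 0.200000.
Step 4: Exact two-sided p-value (enumerate n! = 120 permutations of y under H0): p = 0.816667.
Step 5: alpha = 0.1. fail to reject H0.

tau_b = 0.2000 (C=6, D=4), p = 0.816667, fail to reject H0.


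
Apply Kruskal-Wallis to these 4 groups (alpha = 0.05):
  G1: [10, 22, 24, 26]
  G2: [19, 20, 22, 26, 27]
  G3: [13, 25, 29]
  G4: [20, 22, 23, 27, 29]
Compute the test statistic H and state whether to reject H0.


Step 1: Combine all N = 17 observations and assign midranks.
sorted (value, group, rank): (10,G1,1), (13,G3,2), (19,G2,3), (20,G2,4.5), (20,G4,4.5), (22,G1,7), (22,G2,7), (22,G4,7), (23,G4,9), (24,G1,10), (25,G3,11), (26,G1,12.5), (26,G2,12.5), (27,G2,14.5), (27,G4,14.5), (29,G3,16.5), (29,G4,16.5)
Step 2: Sum ranks within each group.
R_1 = 30.5 (n_1 = 4)
R_2 = 41.5 (n_2 = 5)
R_3 = 29.5 (n_3 = 3)
R_4 = 51.5 (n_4 = 5)
Step 3: H = 12/(N(N+1)) * sum(R_i^2/n_i) - 3(N+1)
     = 12/(17*18) * (30.5^2/4 + 41.5^2/5 + 29.5^2/3 + 51.5^2/5) - 3*18
     = 0.039216 * 1397.55 - 54
     = 0.805719.
Step 4: Ties present; correction factor C = 1 - 48/(17^3 - 17) = 0.990196. Corrected H = 0.805719 / 0.990196 = 0.813696.
Step 5: Under H0, H ~ chi^2(3); p-value = 0.846188.
Step 6: alpha = 0.05. fail to reject H0.

H = 0.8137, df = 3, p = 0.846188, fail to reject H0.


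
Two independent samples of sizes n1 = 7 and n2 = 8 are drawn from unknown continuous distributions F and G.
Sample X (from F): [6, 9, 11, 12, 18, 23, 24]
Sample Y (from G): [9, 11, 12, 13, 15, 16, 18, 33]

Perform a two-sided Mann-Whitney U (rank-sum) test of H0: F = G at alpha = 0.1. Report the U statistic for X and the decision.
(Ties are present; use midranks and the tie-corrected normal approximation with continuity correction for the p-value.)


Step 1: Combine and sort all 15 observations; assign midranks.
sorted (value, group): (6,X), (9,X), (9,Y), (11,X), (11,Y), (12,X), (12,Y), (13,Y), (15,Y), (16,Y), (18,X), (18,Y), (23,X), (24,X), (33,Y)
ranks: 6->1, 9->2.5, 9->2.5, 11->4.5, 11->4.5, 12->6.5, 12->6.5, 13->8, 15->9, 16->10, 18->11.5, 18->11.5, 23->13, 24->14, 33->15
Step 2: Rank sum for X: R1 = 1 + 2.5 + 4.5 + 6.5 + 11.5 + 13 + 14 = 53.
Step 3: U_X = R1 - n1(n1+1)/2 = 53 - 7*8/2 = 53 - 28 = 25.
       U_Y = n1*n2 - U_X = 56 - 25 = 31.
Step 4: Ties are present, so use the tie-corrected normal approximation (with continuity correction) for the p-value.
Step 5: p-value = 0.771543; compare to alpha = 0.1. fail to reject H0.

U_X = 25, p = 0.771543, fail to reject H0 at alpha = 0.1.
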